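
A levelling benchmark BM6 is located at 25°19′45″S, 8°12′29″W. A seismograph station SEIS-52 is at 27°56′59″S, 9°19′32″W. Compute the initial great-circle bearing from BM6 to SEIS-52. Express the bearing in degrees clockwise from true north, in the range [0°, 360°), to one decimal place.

200.6°

BM6: φ = -25.32917°, λ = -8.20806°
SEIS-52: φ = -27.94972°, λ = -9.32556°
Δλ = -1.1175°
y = sin Δλ · cos φ₂ = -0.017228
x = cos φ₁ sin φ₂ − sin φ₁ cos φ₂ cos Δλ = -0.045793
θ = atan2(y, x) = -159.3831° → 200.6169° (mod 360°)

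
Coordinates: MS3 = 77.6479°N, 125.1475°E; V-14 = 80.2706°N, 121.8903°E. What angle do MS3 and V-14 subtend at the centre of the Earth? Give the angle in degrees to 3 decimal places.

Δφ = 2.6227°,  Δλ = -3.2572°
a = sin²(Δφ/2) + cos φ₁ cos φ₂ sin²(Δλ/2) = 0.000553
c = 2·arcsin(√a) = 0.047034 rad = 2.6948°

2.695°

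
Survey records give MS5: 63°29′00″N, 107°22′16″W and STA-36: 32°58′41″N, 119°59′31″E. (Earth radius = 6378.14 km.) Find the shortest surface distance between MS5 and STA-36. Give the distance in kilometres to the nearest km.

MS5: φ = +63.48333°, λ = -107.37111°
STA-36: φ = +32.97806°, λ = +119.99194°
Δφ = -30.5053°,  Δλ = -132.6369°
a = sin²(Δφ/2) + cos φ₁ cos φ₂ sin²(Δλ/2) = 0.383313
c = 2·arcsin(√a) = 1.335251 rad = 76.5042°
d = R·c = 6378.14 × 1.335251 = 8516.4 km

8516 km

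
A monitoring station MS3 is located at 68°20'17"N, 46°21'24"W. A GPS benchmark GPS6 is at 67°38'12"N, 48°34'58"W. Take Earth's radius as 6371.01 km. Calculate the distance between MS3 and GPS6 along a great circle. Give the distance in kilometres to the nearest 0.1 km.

121.2 km

MS3: φ = +68.33806°, λ = -46.35667°
GPS6: φ = +67.63667°, λ = -48.58278°
Δφ = -0.7014°,  Δλ = -2.2261°
a = sin²(Δφ/2) + cos φ₁ cos φ₂ sin²(Δλ/2) = 0.000090
c = 2·arcsin(√a) = 0.019022 rad = 1.0899°
d = R·c = 6371.01 × 0.019022 = 121.2 km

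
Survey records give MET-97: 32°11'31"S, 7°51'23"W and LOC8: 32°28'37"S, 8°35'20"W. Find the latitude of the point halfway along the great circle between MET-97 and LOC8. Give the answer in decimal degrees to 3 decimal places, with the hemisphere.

32.335°S

MET-97: φ = -32.19194°, λ = -7.85639°
LOC8: φ = -32.47694°, λ = -8.58889°
Bx = cos φ₂ cos Δλ = 0.843539,  By = cos φ₂ sin Δλ = -0.010785
φₘ = atan2(sin φ₁ + sin φ₂, √((cos φ₁ + Bx)² + By²)) = -32.33497°
λₘ = λ₁ + atan2(By, cos φ₁ + Bx) = -8.22206°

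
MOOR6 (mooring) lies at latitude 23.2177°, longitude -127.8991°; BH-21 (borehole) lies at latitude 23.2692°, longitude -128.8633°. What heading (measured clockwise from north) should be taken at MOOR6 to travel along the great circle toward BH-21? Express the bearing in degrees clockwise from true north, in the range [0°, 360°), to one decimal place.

273.5°

Δλ = -0.9642°
y = sin Δλ · cos φ₂ = -0.015459
x = cos φ₁ sin φ₂ − sin φ₁ cos φ₂ cos Δλ = 0.000950
θ = atan2(y, x) = -86.4829° → 273.5171° (mod 360°)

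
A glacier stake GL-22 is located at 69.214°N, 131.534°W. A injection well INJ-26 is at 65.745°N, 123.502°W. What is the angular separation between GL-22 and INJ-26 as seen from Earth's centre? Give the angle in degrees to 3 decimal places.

Δφ = -3.4690°,  Δλ = 8.0320°
a = sin²(Δφ/2) + cos φ₁ cos φ₂ sin²(Δλ/2) = 0.001631
c = 2·arcsin(√a) = 0.080799 rad = 4.6294°

4.629°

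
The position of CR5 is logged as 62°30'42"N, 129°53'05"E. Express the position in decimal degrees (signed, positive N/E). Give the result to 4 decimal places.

lat: 62.5117° N → +62.5117°
lon: 129.8847° E → +129.8847°

+62.5117°, +129.8847°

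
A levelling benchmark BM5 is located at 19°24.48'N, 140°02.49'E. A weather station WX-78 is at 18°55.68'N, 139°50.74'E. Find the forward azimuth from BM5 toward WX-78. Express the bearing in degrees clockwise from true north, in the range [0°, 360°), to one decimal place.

201.1°

BM5: φ = +19.40800°, λ = +140.04150°
WX-78: φ = +18.92800°, λ = +139.84567°
Δλ = -0.1958°
y = sin Δλ · cos φ₂ = -0.003233
x = cos φ₁ sin φ₂ − sin φ₁ cos φ₂ cos Δλ = -0.008376
θ = atan2(y, x) = -158.8927° → 201.1073° (mod 360°)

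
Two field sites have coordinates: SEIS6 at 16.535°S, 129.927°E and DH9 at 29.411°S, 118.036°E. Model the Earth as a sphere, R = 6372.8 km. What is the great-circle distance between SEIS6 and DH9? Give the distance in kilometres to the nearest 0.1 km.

1877.1 km

Δφ = -12.8760°,  Δλ = -11.8910°
a = sin²(Δφ/2) + cos φ₁ cos φ₂ sin²(Δλ/2) = 0.021533
c = 2·arcsin(√a) = 0.294544 rad = 16.8761°
d = R·c = 6372.8 × 0.294544 = 1877.1 km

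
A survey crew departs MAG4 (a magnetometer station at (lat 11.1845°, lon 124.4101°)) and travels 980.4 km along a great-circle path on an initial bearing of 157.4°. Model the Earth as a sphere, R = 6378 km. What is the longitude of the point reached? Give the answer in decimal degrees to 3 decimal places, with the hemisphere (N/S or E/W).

127.788°E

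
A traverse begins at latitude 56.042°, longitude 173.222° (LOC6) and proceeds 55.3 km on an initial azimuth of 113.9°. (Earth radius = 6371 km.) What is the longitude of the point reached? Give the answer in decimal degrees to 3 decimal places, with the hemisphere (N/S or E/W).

δ = d/R = 55.3/6371 = 0.008680 rad
φ₂ = arcsin(sin φ₁ cos δ + cos φ₁ sin δ cos θ)
   = arcsin(0.82945·0.99996 + 0.55859·0.00868·-0.40514) = 55.83785°
λ₂ = λ₁ + atan2(sin θ sin δ cos φ₁, cos δ − sin φ₁ sin φ₂) = 174.03173°

174.032°E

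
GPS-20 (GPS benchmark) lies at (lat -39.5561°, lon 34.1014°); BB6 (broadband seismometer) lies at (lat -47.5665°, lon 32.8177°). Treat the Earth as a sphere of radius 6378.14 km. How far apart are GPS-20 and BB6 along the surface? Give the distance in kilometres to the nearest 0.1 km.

897.7 km

Δφ = -8.0104°,  Δλ = -1.2837°
a = sin²(Δφ/2) + cos φ₁ cos φ₂ sin²(Δλ/2) = 0.004944
c = 2·arcsin(√a) = 0.140742 rad = 8.0639°
d = R·c = 6378.14 × 0.140742 = 897.7 km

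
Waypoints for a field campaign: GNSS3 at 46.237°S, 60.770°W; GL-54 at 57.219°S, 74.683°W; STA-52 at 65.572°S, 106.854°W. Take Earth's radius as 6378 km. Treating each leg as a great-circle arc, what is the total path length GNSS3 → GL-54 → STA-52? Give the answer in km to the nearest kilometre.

GNSS3→GL-54: c = 0.242669 rad, d = 1547.74 km
GL-54→STA-52: c = 0.301091 rad, d = 1920.36 km
Total = 1547.74 + 1920.36 = 3468.10 km

3468 km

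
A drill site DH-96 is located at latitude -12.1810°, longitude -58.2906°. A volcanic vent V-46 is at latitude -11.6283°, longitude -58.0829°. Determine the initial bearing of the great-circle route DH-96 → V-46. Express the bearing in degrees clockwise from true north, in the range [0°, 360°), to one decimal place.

Δλ = 0.2077°
y = sin Δλ · cos φ₂ = 0.003551
x = cos φ₁ sin φ₂ − sin φ₁ cos φ₂ cos Δλ = 0.009645
θ = atan2(y, x) = 20.2105° → 20.2105° (mod 360°)

20.2°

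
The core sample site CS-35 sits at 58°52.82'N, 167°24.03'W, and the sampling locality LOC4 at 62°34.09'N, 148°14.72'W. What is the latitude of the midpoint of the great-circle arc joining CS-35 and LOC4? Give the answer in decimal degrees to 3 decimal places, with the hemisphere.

61.065°N

CS-35: φ = +58.88033°, λ = -167.40050°
LOC4: φ = +62.56817°, λ = -148.24533°
Bx = cos φ₂ cos Δλ = 0.435186,  By = cos φ₂ sin Δλ = 0.151166
φₘ = atan2(sin φ₁ + sin φ₂, √((cos φ₁ + Bx)² + By²)) = 61.06491°
λₘ = λ₁ + atan2(By, cos φ₁ + Bx) = -158.37807°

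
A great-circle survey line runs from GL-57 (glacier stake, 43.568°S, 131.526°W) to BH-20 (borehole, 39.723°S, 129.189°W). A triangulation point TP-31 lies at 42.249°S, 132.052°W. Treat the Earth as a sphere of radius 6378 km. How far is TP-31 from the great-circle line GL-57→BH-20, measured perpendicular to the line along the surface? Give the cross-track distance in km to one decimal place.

101.7 km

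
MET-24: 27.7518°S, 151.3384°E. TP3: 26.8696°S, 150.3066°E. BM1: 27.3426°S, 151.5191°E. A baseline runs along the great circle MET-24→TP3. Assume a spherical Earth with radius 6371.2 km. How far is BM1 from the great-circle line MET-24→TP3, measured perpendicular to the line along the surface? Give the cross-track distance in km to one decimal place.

δ₁₃ = central angle MET-24→BM1 = 0.007670 rad  (haversine)
θ₁₃ = bearing MET-24→BM1 = 21.424°,  θ₁₂ = bearing MET-24→TP3 = 313.661°
dₓₜ = R·arcsin(sin δ₁₃ · sin(θ₁₃ − θ₁₂)) = 6371.2·arcsin(0.00767·sin(-292.237°)) = 45.231 km
|dₓₜ| = 45.231 km

45.2 km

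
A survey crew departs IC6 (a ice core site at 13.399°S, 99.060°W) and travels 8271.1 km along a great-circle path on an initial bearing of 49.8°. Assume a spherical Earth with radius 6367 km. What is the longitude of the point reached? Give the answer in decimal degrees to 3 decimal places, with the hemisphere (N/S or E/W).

37.901°W

δ = d/R = 8271.1/6367 = 1.299058 rad
φ₂ = arcsin(sin φ₁ cos δ + cos φ₁ sin δ cos θ)
   = arcsin(-0.23173·0.26841 + 0.97278·0.96331·0.64546) = 32.86423°
λ₂ = λ₁ + atan2(sin θ sin δ cos φ₁, cos δ − sin φ₁ sin φ₂) = -37.90138°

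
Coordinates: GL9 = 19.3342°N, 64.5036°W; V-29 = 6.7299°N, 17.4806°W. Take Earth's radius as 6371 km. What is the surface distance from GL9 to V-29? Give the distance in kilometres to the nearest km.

5264 km

Δφ = -12.6043°,  Δλ = 47.0230°
a = sin²(Δφ/2) + cos φ₁ cos φ₂ sin²(Δλ/2) = 0.161187
c = 2·arcsin(√a) = 0.826268 rad = 47.3416°
d = R·c = 6371 × 0.826268 = 5264.2 km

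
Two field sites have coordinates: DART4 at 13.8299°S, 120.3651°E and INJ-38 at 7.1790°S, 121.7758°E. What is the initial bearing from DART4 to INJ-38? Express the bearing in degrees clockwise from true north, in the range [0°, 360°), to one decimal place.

Δλ = 1.4107°
y = sin Δλ · cos φ₂ = 0.024426
x = cos φ₁ sin φ₂ − sin φ₁ cos φ₂ cos Δλ = 0.115748
θ = atan2(y, x) = 11.9161° → 11.9161° (mod 360°)

11.9°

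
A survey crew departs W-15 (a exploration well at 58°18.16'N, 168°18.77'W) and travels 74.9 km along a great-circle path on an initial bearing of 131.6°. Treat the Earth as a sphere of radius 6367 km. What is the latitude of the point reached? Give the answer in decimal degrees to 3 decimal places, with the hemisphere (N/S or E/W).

W-15: φ = +58.30267°, λ = -168.31283°
δ = d/R = 74.9/6367 = 0.011764 rad
φ₂ = arcsin(sin φ₁ cos δ + cos φ₁ sin δ cos θ)
   = arcsin(0.85084·0.99993 + 0.52543·0.01176·-0.66393) = 57.85163°
λ₂ = λ₁ + atan2(sin θ sin δ cos φ₁, cos δ − sin φ₁ sin φ₂) = -167.36559°

57.852°N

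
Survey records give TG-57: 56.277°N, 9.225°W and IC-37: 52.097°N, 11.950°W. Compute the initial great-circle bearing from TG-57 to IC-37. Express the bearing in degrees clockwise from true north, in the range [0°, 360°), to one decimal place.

Δλ = -2.7250°
y = sin Δλ · cos φ₂ = -0.029206
x = cos φ₁ sin φ₂ − sin φ₁ cos φ₂ cos Δλ = -0.072312
θ = atan2(y, x) = -158.0065° → 201.9935° (mod 360°)

202.0°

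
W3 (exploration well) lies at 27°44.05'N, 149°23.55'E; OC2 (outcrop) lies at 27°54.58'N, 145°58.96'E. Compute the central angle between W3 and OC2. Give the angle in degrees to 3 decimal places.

W3: φ = +27.73417°, λ = +149.39250°
OC2: φ = +27.90967°, λ = +145.98267°
Δφ = 0.1755°,  Δλ = -3.4098°
a = sin²(Δφ/2) + cos φ₁ cos φ₂ sin²(Δλ/2) = 0.000695
c = 2·arcsin(√a) = 0.052721 rad = 3.0207°

3.021°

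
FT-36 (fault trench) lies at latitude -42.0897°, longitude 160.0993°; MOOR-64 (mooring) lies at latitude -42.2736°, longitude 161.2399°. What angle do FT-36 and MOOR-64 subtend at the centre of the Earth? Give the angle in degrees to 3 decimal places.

Δφ = -0.1839°,  Δλ = 1.1406°
a = sin²(Δφ/2) + cos φ₁ cos φ₂ sin²(Δλ/2) = 0.000057
c = 2·arcsin(√a) = 0.015097 rad = 0.8650°

0.865°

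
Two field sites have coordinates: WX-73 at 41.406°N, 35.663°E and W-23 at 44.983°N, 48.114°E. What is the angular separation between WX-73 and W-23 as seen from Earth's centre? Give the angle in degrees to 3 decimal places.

Δφ = 3.5770°,  Δλ = 12.4510°
a = sin²(Δφ/2) + cos φ₁ cos φ₂ sin²(Δλ/2) = 0.007213
c = 2·arcsin(√a) = 0.170061 rad = 9.7438°

9.744°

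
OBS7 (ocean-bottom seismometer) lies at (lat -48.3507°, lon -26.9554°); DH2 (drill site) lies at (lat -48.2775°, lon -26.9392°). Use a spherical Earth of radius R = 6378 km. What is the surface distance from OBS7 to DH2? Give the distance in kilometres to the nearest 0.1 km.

Δφ = 0.0732°,  Δλ = 0.0162°
a = sin²(Δφ/2) + cos φ₁ cos φ₂ sin²(Δλ/2) = 0.000000
c = 2·arcsin(√a) = 0.001291 rad = 0.0740°
d = R·c = 6378 × 0.001291 = 8.2 km

8.2 km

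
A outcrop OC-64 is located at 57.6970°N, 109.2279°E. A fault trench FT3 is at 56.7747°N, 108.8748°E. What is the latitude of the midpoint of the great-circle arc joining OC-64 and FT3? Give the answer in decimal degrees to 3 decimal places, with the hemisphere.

57.236°N

Bx = cos φ₂ cos Δλ = 0.547922,  By = cos φ₂ sin Δλ = -0.003377
φₘ = atan2(sin φ₁ + sin φ₂, √((cos φ₁ + Bx)² + By²)) = 57.23597°
λₘ = λ₁ + atan2(By, cos φ₁ + Bx) = 109.04914°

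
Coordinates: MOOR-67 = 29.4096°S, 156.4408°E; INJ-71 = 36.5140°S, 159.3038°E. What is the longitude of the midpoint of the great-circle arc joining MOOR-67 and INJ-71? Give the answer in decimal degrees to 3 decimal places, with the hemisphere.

157.815°E

Bx = cos φ₂ cos Δλ = 0.802708,  By = cos φ₂ sin Δλ = 0.040144
φₘ = atan2(sin φ₁ + sin φ₂, √((cos φ₁ + Bx)² + By²)) = -32.96995°
λₘ = λ₁ + atan2(By, cos φ₁ + Bx) = 157.81466°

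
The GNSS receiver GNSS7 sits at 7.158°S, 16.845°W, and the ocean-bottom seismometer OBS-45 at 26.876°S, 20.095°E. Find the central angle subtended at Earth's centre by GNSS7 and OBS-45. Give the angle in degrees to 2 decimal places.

Δφ = -19.7180°,  Δλ = 36.9400°
a = sin²(Δφ/2) + cos φ₁ cos φ₂ sin²(Δλ/2) = 0.118146
c = 2·arcsin(√a) = 0.701760 rad = 40.2079°

40.21°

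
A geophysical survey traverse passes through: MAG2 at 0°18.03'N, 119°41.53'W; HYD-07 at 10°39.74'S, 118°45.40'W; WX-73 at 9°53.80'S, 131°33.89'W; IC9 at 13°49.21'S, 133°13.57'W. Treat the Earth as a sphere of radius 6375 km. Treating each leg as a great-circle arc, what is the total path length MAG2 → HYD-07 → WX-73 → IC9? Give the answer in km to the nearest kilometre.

3101 km

MAG2: φ = +0.30050°, λ = -119.69217°
HYD-07: φ = -10.66233°, λ = -118.75667°
WX-73: φ = -9.89667°, λ = -131.56483°
IC9: φ = -13.82017°, λ = -133.22617°
MAG2→HYD-07: c = 0.192025 rad, d = 1224.16 km
HYD-07→WX-73: c = 0.220346 rad, d = 1404.70 km
WX-73→IC9: c = 0.074122 rad, d = 472.53 km
Total = 1224.16 + 1404.70 + 472.53 = 3101.39 km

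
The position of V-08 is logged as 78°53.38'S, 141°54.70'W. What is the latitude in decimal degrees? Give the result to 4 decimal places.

78.8897°S

78° + 53.38′/60 = 78 + 0.88967 = 78.8897°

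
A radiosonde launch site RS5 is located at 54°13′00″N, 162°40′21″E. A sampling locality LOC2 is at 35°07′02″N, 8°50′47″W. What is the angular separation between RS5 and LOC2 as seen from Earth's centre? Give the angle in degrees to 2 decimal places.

RS5: φ = +54.21667°, λ = +162.67250°
LOC2: φ = +35.11722°, λ = -8.84639°
Δφ = -19.0994°,  Δλ = -171.5189°
a = sin²(Δφ/2) + cos φ₁ cos φ₂ sin²(Δλ/2) = 0.503198
c = 2·arcsin(√a) = 1.577192 rad = 90.3664°

90.37°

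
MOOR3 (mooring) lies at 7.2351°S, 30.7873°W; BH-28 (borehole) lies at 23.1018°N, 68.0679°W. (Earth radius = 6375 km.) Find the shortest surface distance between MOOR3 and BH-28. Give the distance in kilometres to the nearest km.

5276 km

Δφ = 30.3369°,  Δλ = -37.2806°
a = sin²(Δφ/2) + cos φ₁ cos φ₂ sin²(Δλ/2) = 0.161685
c = 2·arcsin(√a) = 0.827620 rad = 47.4191°
d = R·c = 6375 × 0.827620 = 5276.1 km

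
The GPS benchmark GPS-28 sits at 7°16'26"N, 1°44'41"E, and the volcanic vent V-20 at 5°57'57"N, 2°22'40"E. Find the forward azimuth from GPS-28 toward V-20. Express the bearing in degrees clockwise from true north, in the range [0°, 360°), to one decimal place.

GPS-28: φ = +7.27389°, λ = +1.74472°
V-20: φ = +5.96583°, λ = +2.37778°
Δλ = 0.6331°
y = sin Δλ · cos φ₂ = 0.010989
x = cos φ₁ sin φ₂ − sin φ₁ cos φ₂ cos Δλ = -0.022820
θ = atan2(y, x) = 154.2873° → 154.2873° (mod 360°)

154.3°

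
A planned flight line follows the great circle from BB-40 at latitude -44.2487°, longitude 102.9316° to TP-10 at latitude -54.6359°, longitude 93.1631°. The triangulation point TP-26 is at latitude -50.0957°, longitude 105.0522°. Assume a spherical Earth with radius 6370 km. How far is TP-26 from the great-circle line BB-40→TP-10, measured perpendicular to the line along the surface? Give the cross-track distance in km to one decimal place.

437.8 km

δ₁₃ = central angle BB-40→TP-26 = 0.105093 rad  (haversine)
θ₁₃ = bearing BB-40→TP-26 = 166.921°,  θ₁₂ = bearing BB-40→TP-10 = 207.812°
dₓₜ = R·arcsin(sin δ₁₃ · sin(θ₁₃ − θ₁₂)) = 6370·arcsin(0.10490·sin(-40.891°)) = -437.770 km
|dₓₜ| = 437.770 km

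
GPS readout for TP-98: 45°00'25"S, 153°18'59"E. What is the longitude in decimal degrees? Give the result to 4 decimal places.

153.3164°E

153° + 18′/60 + 59″/3600 = 153 + 0.30000 + 0.01639 = 153.3164°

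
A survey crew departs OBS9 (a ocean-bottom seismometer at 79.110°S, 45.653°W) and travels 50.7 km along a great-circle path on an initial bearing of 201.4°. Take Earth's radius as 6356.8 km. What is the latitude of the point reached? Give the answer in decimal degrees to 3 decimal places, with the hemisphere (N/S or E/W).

δ = d/R = 50.7/6356.8 = 0.007976 rad
φ₂ = arcsin(sin φ₁ cos δ + cos φ₁ sin δ cos θ)
   = arcsin(-0.98199·0.99997 + 0.18892·0.00798·-0.93106) = -79.53416°
λ₂ = λ₁ + atan2(sin θ sin δ cos φ₁, cos δ − sin φ₁ sin φ₂) = -46.57095°

79.534°S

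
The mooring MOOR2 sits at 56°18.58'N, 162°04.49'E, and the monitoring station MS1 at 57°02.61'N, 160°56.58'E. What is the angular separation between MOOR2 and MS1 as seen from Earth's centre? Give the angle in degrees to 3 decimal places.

MOOR2: φ = +56.30967°, λ = +162.07483°
MS1: φ = +57.04350°, λ = +160.94300°
Δφ = 0.7338°,  Δλ = -1.1318°
a = sin²(Δφ/2) + cos φ₁ cos φ₂ sin²(Δλ/2) = 0.000070
c = 2·arcsin(√a) = 0.016787 rad = 0.9618°

0.962°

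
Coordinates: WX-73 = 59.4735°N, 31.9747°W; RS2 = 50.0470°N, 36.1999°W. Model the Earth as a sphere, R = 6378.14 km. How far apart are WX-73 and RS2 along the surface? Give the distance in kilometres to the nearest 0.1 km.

Δφ = -9.4265°,  Δλ = -4.2252°
a = sin²(Δφ/2) + cos φ₁ cos φ₂ sin²(Δλ/2) = 0.007195
c = 2·arcsin(√a) = 0.169851 rad = 9.7317°
d = R·c = 6378.14 × 0.169851 = 1083.3 km

1083.3 km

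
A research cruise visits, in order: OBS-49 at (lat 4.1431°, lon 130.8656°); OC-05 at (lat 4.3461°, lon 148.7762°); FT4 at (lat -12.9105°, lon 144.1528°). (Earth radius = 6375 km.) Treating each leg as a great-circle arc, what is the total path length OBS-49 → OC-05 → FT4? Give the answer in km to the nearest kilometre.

3974 km

OBS-49→OC-05: c = 0.311754 rad, d = 1987.43 km
OC-05→FT4: c = 0.311669 rad, d = 1986.89 km
Total = 1987.43 + 1986.89 = 3974.32 km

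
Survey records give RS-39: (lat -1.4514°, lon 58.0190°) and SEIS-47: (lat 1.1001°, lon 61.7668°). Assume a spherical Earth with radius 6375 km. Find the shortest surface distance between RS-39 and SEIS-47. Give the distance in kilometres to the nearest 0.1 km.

504.4 km

Δφ = 2.5515°,  Δλ = 3.7478°
a = sin²(Δφ/2) + cos φ₁ cos φ₂ sin²(Δλ/2) = 0.001564
c = 2·arcsin(√a) = 0.079127 rad = 4.5336°
d = R·c = 6375 × 0.079127 = 504.4 km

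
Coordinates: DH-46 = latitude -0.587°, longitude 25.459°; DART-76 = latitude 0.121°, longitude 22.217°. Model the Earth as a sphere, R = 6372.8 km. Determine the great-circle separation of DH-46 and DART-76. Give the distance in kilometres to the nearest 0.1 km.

Δφ = 0.7080°,  Δλ = -3.2420°
a = sin²(Δφ/2) + cos φ₁ cos φ₂ sin²(Δλ/2) = 0.000838
c = 2·arcsin(√a) = 0.057916 rad = 3.3184°
d = R·c = 6372.8 × 0.057916 = 369.1 km

369.1 km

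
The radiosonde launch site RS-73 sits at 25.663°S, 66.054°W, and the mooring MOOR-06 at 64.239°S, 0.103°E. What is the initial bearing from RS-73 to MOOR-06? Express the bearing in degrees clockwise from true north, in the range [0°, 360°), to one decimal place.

Δλ = 66.1570°
y = sin Δλ · cos φ₂ = 0.397526
x = cos φ₁ sin φ₂ − sin φ₁ cos φ₂ cos Δλ = -0.735690
θ = atan2(y, x) = 151.6156° → 151.6156° (mod 360°)

151.6°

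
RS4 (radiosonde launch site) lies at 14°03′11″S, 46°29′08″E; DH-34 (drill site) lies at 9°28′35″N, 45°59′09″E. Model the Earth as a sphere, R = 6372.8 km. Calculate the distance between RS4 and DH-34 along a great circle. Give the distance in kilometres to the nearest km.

2618 km

RS4: φ = -14.05306°, λ = +46.48556°
DH-34: φ = +9.47639°, λ = +45.98583°
Δφ = 23.5294°,  Δλ = -0.4997°
a = sin²(Δφ/2) + cos φ₁ cos φ₂ sin²(Δλ/2) = 0.041591
c = 2·arcsin(√a) = 0.410757 rad = 23.5347°
d = R·c = 6372.8 × 0.410757 = 2617.7 km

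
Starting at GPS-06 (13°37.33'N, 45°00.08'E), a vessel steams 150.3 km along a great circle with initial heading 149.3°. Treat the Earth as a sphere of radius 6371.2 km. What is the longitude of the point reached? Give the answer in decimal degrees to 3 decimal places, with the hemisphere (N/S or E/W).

45.708°E

GPS-06: φ = +13.62217°, λ = +45.00133°
δ = d/R = 150.3/6371.2 = 0.023591 rad
φ₂ = arcsin(sin φ₁ cos δ + cos φ₁ sin δ cos θ)
   = arcsin(0.23552·0.99972 + 0.97187·0.02359·-0.85985) = 12.45898°
λ₂ = λ₁ + atan2(sin θ sin δ cos φ₁, cos δ − sin φ₁ sin φ₂) = 45.70800°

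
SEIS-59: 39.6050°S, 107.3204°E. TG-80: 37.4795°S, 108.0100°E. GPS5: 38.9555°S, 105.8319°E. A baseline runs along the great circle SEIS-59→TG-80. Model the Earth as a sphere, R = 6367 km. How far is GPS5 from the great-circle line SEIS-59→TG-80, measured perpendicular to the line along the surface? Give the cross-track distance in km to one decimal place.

δ₁₃ = central angle SEIS-59→GPS5 = 0.023084 rad  (haversine)
θ₁₃ = bearing SEIS-59→GPS5 = 298.938°,  θ₁₂ = bearing SEIS-59→TG-80 = 14.455°
dₓₜ = R·arcsin(sin δ₁₃ · sin(θ₁₃ − θ₁₂)) = 6367·arcsin(0.02308·sin(284.483°)) = -142.304 km
|dₓₜ| = 142.304 km

142.3 km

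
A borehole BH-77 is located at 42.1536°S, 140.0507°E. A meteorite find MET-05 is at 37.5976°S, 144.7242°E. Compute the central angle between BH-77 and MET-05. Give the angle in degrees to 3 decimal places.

5.796°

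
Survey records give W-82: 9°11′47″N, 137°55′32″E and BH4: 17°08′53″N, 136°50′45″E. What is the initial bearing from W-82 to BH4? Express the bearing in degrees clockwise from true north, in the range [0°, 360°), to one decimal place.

352.6°

W-82: φ = +9.19639°, λ = +137.92556°
BH4: φ = +17.14806°, λ = +136.84583°
Δλ = -1.0797°
y = sin Δλ · cos φ₂ = -0.018006
x = cos φ₁ sin φ₂ − sin φ₁ cos φ₂ cos Δλ = 0.138365
θ = atan2(y, x) = -7.4144° → 352.5856° (mod 360°)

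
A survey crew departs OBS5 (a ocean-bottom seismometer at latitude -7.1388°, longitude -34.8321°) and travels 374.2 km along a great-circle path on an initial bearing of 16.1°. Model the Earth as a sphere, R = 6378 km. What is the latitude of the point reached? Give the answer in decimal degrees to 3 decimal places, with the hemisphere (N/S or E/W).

3.908°S

δ = d/R = 374.2/6378 = 0.058670 rad
φ₂ = arcsin(sin φ₁ cos δ + cos φ₁ sin δ cos θ)
   = arcsin(-0.12427·0.99828 + 0.99225·0.05864·0.96078) = -3.90827°
λ₂ = λ₁ + atan2(sin θ sin δ cos φ₁, cos δ − sin φ₁ sin φ₂) = -33.89821°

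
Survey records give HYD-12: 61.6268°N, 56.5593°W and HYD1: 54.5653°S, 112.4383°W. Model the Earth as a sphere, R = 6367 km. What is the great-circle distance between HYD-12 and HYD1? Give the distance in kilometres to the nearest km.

13804 km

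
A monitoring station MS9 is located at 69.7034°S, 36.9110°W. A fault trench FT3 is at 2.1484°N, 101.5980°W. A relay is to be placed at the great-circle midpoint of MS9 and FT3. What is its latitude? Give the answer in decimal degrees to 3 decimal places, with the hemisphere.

Bx = cos φ₂ cos Δλ = 0.427262,  By = cos φ₂ sin Δλ = -0.903350
φₘ = atan2(sin φ₁ + sin φ₂, √((cos φ₁ + Bx)² + By²)) = -37.12064°
λₘ = λ₁ + atan2(By, cos φ₁ + Bx) = -86.31547°

37.121°S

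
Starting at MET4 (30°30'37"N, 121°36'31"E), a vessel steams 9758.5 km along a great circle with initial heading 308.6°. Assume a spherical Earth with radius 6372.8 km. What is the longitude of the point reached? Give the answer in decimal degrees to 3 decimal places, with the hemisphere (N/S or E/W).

MET4: φ = +30.51028°, λ = +121.60861°
δ = d/R = 9758.5/6372.8 = 1.531274 rad
φ₂ = arcsin(sin φ₁ cos δ + cos φ₁ sin δ cos θ)
   = arcsin(0.50769·0.03951 + 0.86154·0.99922·0.62388) = 33.85800°
λ₂ = λ₁ + atan2(sin θ sin δ cos φ₁, cos δ − sin φ₁ sin φ₂) = 11.72387°

11.724°E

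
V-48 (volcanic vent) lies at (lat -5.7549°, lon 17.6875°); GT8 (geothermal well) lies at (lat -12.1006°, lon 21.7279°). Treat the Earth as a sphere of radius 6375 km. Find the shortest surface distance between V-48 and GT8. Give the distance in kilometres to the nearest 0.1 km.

Δφ = -6.3457°,  Δλ = 4.0404°
a = sin²(Δφ/2) + cos φ₁ cos φ₂ sin²(Δλ/2) = 0.004272
c = 2·arcsin(√a) = 0.130820 rad = 7.4955°
d = R·c = 6375 × 0.130820 = 834.0 km

834.0 km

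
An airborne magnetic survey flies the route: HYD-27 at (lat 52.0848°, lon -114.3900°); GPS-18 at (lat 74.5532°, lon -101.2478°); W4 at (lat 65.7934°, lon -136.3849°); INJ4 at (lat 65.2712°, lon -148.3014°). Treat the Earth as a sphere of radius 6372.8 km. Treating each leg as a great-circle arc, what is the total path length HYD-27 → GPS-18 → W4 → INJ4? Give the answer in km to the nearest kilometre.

HYD-27→GPS-18: c = 0.403216 rad, d = 2569.62 km
GPS-18→W4: c = 0.251922 rad, d = 1605.45 km
W4→INJ4: c = 0.086490 rad, d = 551.19 km
Total = 2569.62 + 1605.45 + 551.19 = 4726.25 km

4726 km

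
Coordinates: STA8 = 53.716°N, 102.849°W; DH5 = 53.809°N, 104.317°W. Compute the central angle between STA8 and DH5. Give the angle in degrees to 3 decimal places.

0.873°

Δφ = 0.0930°,  Δλ = -1.4680°
a = sin²(Δφ/2) + cos φ₁ cos φ₂ sin²(Δλ/2) = 0.000058
c = 2·arcsin(√a) = 0.015232 rad = 0.8727°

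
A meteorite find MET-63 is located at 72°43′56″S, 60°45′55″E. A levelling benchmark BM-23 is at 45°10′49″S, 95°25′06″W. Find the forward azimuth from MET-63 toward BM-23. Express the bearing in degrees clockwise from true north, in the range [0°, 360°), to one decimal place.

MET-63: φ = -72.73222°, λ = +60.76528°
BM-23: φ = -45.18028°, λ = -95.41833°
Δλ = -156.1836°
y = sin Δλ · cos φ₂ = -0.284635
x = cos φ₁ sin φ₂ − sin φ₁ cos φ₂ cos Δλ = -0.826344
θ = atan2(y, x) = -160.9937° → 199.0063° (mod 360°)

199.0°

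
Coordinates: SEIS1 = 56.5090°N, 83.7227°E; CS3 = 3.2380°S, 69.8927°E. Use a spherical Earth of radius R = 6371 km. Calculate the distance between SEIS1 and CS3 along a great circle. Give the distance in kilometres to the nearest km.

6761 km

Δφ = -59.7470°,  Δλ = -13.8300°
a = sin²(Δφ/2) + cos φ₁ cos φ₂ sin²(Δλ/2) = 0.256076
c = 2·arcsin(√a) = 1.061174 rad = 60.8008°
d = R·c = 6371 × 1.061174 = 6760.7 km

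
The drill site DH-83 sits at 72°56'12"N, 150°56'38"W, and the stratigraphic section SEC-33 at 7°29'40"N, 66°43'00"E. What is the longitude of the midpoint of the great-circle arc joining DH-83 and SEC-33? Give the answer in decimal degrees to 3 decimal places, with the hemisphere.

80.004°E

DH-83: φ = +72.93667°, λ = -150.94389°
SEC-33: φ = +7.49444°, λ = +66.71667°
Bx = cos φ₂ cos Δλ = -0.784882,  By = cos φ₂ sin Δλ = -0.605763
φₘ = atan2(sin φ₁ + sin φ₂, √((cos φ₁ + Bx)² + By²)) = 54.32148°
λₘ = λ₁ + atan2(By, cos φ₁ + Bx) = 80.00382°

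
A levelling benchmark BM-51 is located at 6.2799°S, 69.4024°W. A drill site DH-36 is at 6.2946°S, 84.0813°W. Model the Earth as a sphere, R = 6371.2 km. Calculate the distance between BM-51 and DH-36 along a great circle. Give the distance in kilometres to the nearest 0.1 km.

1622.4 km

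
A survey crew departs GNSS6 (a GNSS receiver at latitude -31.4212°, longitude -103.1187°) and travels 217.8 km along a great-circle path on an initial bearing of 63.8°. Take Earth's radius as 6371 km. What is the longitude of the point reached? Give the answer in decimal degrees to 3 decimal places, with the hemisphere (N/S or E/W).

δ = d/R = 217.8/6371 = 0.034186 rad
φ₂ = arcsin(sin φ₁ cos δ + cos φ₁ sin δ cos θ)
   = arcsin(-0.52133·0.99942 + 0.85336·0.03418·0.44151) = -30.54023°
λ₂ = λ₁ + atan2(sin θ sin δ cos φ₁, cos δ − sin φ₁ sin φ₂) = -101.07810°

101.078°W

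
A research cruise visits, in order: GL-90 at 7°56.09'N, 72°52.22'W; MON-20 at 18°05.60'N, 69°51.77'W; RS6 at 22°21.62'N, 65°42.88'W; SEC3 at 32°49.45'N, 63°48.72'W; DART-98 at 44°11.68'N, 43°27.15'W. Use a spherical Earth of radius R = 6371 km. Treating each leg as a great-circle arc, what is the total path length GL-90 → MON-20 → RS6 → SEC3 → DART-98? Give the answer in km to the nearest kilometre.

5163 km

GL-90: φ = +7.93483°, λ = -72.87033°
MON-20: φ = +18.09333°, λ = -69.86283°
RS6: φ = +22.36033°, λ = -65.71467°
SEC3: φ = +32.82417°, λ = -63.81200°
DART-98: φ = +44.19467°, λ = -43.45250°
GL-90→MON-20: c = 0.184506 rad, d = 1175.49 km
MON-20→RS6: c = 0.100787 rad, d = 642.12 km
RS6→SEC3: c = 0.184973 rad, d = 1178.46 km
SEC3→DART-98: c = 0.340064 rad, d = 2166.55 km
Total = 1175.49 + 642.12 + 1178.46 + 2166.55 = 5162.61 km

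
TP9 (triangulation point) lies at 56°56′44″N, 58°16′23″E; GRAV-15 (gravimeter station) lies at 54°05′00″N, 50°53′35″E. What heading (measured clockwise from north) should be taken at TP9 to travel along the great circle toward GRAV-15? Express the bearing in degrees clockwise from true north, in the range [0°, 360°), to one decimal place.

238.7°

TP9: φ = +56.94556°, λ = +58.27306°
GRAV-15: φ = +54.08333°, λ = +50.89306°
Δλ = -7.3800°
y = sin Δλ · cos φ₂ = -0.075349
x = cos φ₁ sin φ₂ − sin φ₁ cos φ₂ cos Δλ = -0.045861
θ = atan2(y, x) = -121.3268° → 238.6732° (mod 360°)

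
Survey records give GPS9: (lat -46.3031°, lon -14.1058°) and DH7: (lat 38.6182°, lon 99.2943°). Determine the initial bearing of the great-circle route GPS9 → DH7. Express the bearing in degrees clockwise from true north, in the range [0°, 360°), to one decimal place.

73.9°

Δλ = 113.4001°
y = sin Δλ · cos φ₂ = 0.717062
x = cos φ₁ sin φ₂ − sin φ₁ cos φ₂ cos Δλ = 0.206825
θ = atan2(y, x) = 73.9106° → 73.9106° (mod 360°)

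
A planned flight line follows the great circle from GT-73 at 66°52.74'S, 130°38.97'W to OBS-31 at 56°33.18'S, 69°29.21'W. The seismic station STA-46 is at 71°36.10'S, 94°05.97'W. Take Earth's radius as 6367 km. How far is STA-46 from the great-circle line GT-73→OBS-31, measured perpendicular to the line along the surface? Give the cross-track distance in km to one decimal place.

GT-73: φ = -66.87900°, λ = -130.64950°
OBS-31: φ = -56.55300°, λ = -69.48683°
STA-46: φ = -71.60167°, λ = -94.09950°
δ₁₃ = central angle GT-73→STA-46 = 0.236213 rad  (haversine)
θ₁₃ = bearing GT-73→STA-46 = 126.566°,  θ₁₂ = bearing GT-73→OBS-31 = 99.772°
dₓₜ = R·arcsin(sin δ₁₃ · sin(θ₁₃ − θ₁₂)) = 6367·arcsin(0.23402·sin(26.793°)) = 672.915 km
|dₓₜ| = 672.915 km

672.9 km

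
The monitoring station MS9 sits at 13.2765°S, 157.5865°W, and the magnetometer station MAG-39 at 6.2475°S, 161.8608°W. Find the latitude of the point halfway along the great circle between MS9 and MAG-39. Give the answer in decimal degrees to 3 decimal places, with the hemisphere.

Bx = cos φ₂ cos Δλ = 0.991296,  By = cos φ₂ sin Δλ = -0.074089
φₘ = atan2(sin φ₁ + sin φ₂, √((cos φ₁ + Bx)² + By²)) = -9.76866°
λₘ = λ₁ + atan2(By, cos φ₁ + Bx) = -159.74624°

9.769°S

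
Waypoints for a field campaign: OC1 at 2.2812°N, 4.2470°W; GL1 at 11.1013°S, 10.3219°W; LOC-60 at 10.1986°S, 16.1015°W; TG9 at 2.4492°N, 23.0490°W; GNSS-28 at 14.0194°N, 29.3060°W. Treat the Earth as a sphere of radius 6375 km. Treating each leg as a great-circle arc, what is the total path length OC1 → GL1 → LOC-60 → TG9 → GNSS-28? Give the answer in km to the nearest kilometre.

OC1→GL1: c = 0.256277 rad, d = 1633.76 km
GL1→LOC-60: c = 0.100377 rad, d = 639.90 km
LOC-60→TG9: c = 0.251604 rad, d = 1603.97 km
TG9→GNSS-28: c = 0.228949 rad, d = 1459.55 km
Total = 1633.76 + 639.90 + 1603.97 + 1459.55 = 5337.19 km

5337 km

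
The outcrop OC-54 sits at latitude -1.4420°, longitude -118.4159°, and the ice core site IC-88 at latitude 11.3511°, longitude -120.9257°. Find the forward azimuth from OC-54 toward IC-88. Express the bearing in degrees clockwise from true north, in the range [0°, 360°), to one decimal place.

349.0°

Δλ = -2.5098°
y = sin Δλ · cos φ₂ = -0.042934
x = cos φ₁ sin φ₂ − sin φ₁ cos φ₂ cos Δλ = 0.221407
θ = atan2(y, x) = -10.9742° → 349.0258° (mod 360°)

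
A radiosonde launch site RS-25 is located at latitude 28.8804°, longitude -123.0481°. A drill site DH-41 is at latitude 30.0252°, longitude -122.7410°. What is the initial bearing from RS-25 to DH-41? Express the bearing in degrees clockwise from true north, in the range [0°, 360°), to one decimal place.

Δλ = 0.3071°
y = sin Δλ · cos φ₂ = 0.004641
x = cos φ₁ sin φ₂ − sin φ₁ cos φ₂ cos Δλ = 0.019985
θ = atan2(y, x) = 13.0726° → 13.0726° (mod 360°)

13.1°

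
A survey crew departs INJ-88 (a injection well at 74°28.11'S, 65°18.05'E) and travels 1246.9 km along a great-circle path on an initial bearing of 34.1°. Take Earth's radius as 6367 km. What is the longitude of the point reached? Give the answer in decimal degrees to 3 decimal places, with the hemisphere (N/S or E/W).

INJ-88: φ = -74.46850°, λ = +65.30083°
δ = d/R = 1246.9/6367 = 0.195838 rad
φ₂ = arcsin(sin φ₁ cos δ + cos φ₁ sin δ cos θ)
   = arcsin(-0.96348·0.98088 + 0.26777·0.19459·0.82806) = -64.41168°
λ₂ = λ₁ + atan2(sin θ sin δ cos φ₁, cos δ − sin φ₁ sin φ₂) = 79.93164°

79.932°E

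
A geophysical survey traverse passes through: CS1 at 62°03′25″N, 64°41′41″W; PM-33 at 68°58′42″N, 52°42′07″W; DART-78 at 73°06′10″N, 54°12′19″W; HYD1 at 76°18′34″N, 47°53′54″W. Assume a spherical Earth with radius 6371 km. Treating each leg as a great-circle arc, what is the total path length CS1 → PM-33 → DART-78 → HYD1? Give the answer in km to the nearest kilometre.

1807 km

CS1: φ = +62.05694°, λ = -64.69472°
PM-33: φ = +68.97833°, λ = -52.70194°
DART-78: φ = +73.10278°, λ = -54.20528°
HYD1: φ = +76.30944°, λ = -47.89833°
CS1→PM-33: c = 0.148165 rad, d = 943.96 km
PM-33→DART-78: c = 0.072482 rad, d = 461.79 km
DART-78→HYD1: c = 0.062972 rad, d = 401.20 km
Total = 943.96 + 461.79 + 401.20 = 1806.94 km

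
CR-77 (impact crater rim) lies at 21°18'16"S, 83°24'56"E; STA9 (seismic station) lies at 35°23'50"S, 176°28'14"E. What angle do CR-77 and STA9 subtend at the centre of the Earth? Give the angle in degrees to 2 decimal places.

CR-77: φ = -21.30444°, λ = +83.41556°
STA9: φ = -35.39722°, λ = +176.47056°
Δφ = -14.0928°,  Δλ = 93.0550°
a = sin²(Δφ/2) + cos φ₁ cos φ₂ sin²(Δλ/2) = 0.415011
c = 2·arcsin(√a) = 1.399989 rad = 80.2135°

80.21°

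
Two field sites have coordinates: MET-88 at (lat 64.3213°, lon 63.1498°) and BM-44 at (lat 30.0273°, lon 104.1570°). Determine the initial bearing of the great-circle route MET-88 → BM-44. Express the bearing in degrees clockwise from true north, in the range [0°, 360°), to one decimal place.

123.2°

Δλ = 41.0072°
y = sin Δλ · cos φ₂ = 0.568090
x = cos φ₁ sin φ₂ − sin φ₁ cos φ₂ cos Δλ = -0.371980
θ = atan2(y, x) = 123.2164° → 123.2164° (mod 360°)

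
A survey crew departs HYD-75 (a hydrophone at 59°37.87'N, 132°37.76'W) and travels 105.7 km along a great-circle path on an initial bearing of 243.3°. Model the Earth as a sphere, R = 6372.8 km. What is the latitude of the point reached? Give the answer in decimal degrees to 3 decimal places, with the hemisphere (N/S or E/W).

HYD-75: φ = +59.63117°, λ = -132.62933°
δ = d/R = 105.7/6372.8 = 0.016586 rad
φ₂ = arcsin(sin φ₁ cos δ + cos φ₁ sin δ cos θ)
   = arcsin(0.86279·0.99986 + 0.50556·0.01659·-0.44932) = 59.19359°
λ₂ = λ₁ + atan2(sin θ sin δ cos φ₁, cos δ − sin φ₁ sin φ₂) = -134.28721°

59.194°N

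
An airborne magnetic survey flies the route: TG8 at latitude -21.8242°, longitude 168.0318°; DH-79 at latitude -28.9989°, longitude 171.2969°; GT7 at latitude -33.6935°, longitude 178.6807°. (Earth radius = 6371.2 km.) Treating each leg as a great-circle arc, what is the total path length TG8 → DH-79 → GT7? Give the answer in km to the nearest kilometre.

TG8→DH-79: c = 0.135367 rad, d = 862.45 km
DH-79→GT7: c = 0.137143 rad, d = 873.77 km
Total = 862.45 + 873.77 = 1736.21 km

1736 km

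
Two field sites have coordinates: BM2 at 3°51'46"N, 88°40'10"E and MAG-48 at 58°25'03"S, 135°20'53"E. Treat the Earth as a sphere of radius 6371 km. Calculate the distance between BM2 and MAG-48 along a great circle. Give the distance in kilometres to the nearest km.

BM2: φ = +3.86278°, λ = +88.66944°
MAG-48: φ = -58.41750°, λ = +135.34806°
Δφ = -62.2803°,  Δλ = 46.6786°
a = sin²(Δφ/2) + cos φ₁ cos φ₂ sin²(Δλ/2) = 0.349441
c = 2·arcsin(√a) = 1.264932 rad = 72.4753°
d = R·c = 6371 × 1.264932 = 8058.9 km

8059 km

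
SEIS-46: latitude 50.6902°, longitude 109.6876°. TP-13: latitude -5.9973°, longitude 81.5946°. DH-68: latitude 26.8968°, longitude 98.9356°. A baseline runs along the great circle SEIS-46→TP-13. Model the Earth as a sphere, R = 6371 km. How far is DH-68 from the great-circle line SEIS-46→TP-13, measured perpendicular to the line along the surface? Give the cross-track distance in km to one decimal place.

δ₁₃ = central angle SEIS-46→DH-68 = 0.439211 rad  (haversine)
θ₁₃ = bearing SEIS-46→DH-68 = 203.033°,  θ₁₂ = bearing SEIS-46→TP-13 = 212.154°
dₓₜ = R·arcsin(sin δ₁₃ · sin(θ₁₃ − θ₁₂)) = 6371·arcsin(0.42523·sin(-9.120°)) = -429.736 km
|dₓₜ| = 429.736 km

429.7 km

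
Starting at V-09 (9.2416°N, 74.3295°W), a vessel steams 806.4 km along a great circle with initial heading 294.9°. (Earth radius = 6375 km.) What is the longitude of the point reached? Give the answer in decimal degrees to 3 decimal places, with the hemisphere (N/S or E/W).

δ = d/R = 806.4/6375 = 0.126494 rad
φ₂ = arcsin(sin φ₁ cos δ + cos φ₁ sin δ cos θ)
   = arcsin(0.16060·0.99201 + 0.98702·0.12616·0.42104) = 12.22445°
λ₂ = λ₁ + atan2(sin θ sin δ cos φ₁, cos δ − sin φ₁ sin φ₂) = -81.05339°

81.053°W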